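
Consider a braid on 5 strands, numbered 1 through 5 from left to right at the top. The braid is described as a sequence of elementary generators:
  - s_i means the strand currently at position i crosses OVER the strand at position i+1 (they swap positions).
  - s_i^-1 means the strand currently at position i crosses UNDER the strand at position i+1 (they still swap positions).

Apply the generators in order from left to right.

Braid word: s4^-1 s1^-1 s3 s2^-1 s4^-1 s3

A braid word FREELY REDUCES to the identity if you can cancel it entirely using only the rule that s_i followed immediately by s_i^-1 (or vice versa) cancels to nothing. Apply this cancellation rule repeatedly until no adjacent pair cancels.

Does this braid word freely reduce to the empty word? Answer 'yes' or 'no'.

Gen 1 (s4^-1): push. Stack: [s4^-1]
Gen 2 (s1^-1): push. Stack: [s4^-1 s1^-1]
Gen 3 (s3): push. Stack: [s4^-1 s1^-1 s3]
Gen 4 (s2^-1): push. Stack: [s4^-1 s1^-1 s3 s2^-1]
Gen 5 (s4^-1): push. Stack: [s4^-1 s1^-1 s3 s2^-1 s4^-1]
Gen 6 (s3): push. Stack: [s4^-1 s1^-1 s3 s2^-1 s4^-1 s3]
Reduced word: s4^-1 s1^-1 s3 s2^-1 s4^-1 s3

Answer: no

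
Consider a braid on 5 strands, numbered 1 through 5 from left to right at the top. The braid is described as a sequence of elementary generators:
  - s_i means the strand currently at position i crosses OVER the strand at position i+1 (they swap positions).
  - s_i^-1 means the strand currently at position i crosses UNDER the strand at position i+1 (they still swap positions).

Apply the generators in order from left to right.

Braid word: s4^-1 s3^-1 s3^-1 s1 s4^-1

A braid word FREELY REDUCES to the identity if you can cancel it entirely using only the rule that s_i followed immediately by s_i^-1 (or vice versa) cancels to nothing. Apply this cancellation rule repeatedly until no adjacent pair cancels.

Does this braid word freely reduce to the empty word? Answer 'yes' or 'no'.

Gen 1 (s4^-1): push. Stack: [s4^-1]
Gen 2 (s3^-1): push. Stack: [s4^-1 s3^-1]
Gen 3 (s3^-1): push. Stack: [s4^-1 s3^-1 s3^-1]
Gen 4 (s1): push. Stack: [s4^-1 s3^-1 s3^-1 s1]
Gen 5 (s4^-1): push. Stack: [s4^-1 s3^-1 s3^-1 s1 s4^-1]
Reduced word: s4^-1 s3^-1 s3^-1 s1 s4^-1

Answer: no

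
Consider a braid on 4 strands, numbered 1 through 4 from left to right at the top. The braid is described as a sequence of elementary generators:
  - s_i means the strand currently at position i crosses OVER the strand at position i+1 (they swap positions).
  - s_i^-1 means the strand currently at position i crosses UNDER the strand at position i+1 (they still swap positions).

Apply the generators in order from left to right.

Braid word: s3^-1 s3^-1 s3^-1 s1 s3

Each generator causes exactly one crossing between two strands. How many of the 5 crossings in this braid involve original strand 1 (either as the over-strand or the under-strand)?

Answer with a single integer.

Gen 1: crossing 3x4. Involves strand 1? no. Count so far: 0
Gen 2: crossing 4x3. Involves strand 1? no. Count so far: 0
Gen 3: crossing 3x4. Involves strand 1? no. Count so far: 0
Gen 4: crossing 1x2. Involves strand 1? yes. Count so far: 1
Gen 5: crossing 4x3. Involves strand 1? no. Count so far: 1

Answer: 1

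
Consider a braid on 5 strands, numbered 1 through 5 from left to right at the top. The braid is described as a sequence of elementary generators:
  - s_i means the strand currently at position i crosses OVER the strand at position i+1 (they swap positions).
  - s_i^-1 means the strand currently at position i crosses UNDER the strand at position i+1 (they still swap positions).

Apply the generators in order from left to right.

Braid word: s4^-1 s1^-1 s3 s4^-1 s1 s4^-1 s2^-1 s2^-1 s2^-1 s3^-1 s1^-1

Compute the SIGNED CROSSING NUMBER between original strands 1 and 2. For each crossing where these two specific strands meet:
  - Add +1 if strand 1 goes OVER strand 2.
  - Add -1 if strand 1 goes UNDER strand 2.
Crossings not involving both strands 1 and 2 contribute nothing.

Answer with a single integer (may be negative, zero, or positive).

Gen 1: crossing 4x5. Both 1&2? no. Sum: 0
Gen 2: 1 under 2. Both 1&2? yes. Contrib: -1. Sum: -1
Gen 3: crossing 3x5. Both 1&2? no. Sum: -1
Gen 4: crossing 3x4. Both 1&2? no. Sum: -1
Gen 5: 2 over 1. Both 1&2? yes. Contrib: -1. Sum: -2
Gen 6: crossing 4x3. Both 1&2? no. Sum: -2
Gen 7: crossing 2x5. Both 1&2? no. Sum: -2
Gen 8: crossing 5x2. Both 1&2? no. Sum: -2
Gen 9: crossing 2x5. Both 1&2? no. Sum: -2
Gen 10: crossing 2x3. Both 1&2? no. Sum: -2
Gen 11: crossing 1x5. Both 1&2? no. Sum: -2

Answer: -2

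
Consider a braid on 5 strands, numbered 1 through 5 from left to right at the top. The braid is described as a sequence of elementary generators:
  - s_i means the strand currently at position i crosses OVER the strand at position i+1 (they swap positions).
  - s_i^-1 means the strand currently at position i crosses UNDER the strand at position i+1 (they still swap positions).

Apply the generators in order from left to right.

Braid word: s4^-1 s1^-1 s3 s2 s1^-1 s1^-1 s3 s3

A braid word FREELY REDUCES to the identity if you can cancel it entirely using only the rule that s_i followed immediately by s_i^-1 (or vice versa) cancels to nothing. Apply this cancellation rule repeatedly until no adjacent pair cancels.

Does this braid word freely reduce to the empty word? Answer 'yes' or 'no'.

Gen 1 (s4^-1): push. Stack: [s4^-1]
Gen 2 (s1^-1): push. Stack: [s4^-1 s1^-1]
Gen 3 (s3): push. Stack: [s4^-1 s1^-1 s3]
Gen 4 (s2): push. Stack: [s4^-1 s1^-1 s3 s2]
Gen 5 (s1^-1): push. Stack: [s4^-1 s1^-1 s3 s2 s1^-1]
Gen 6 (s1^-1): push. Stack: [s4^-1 s1^-1 s3 s2 s1^-1 s1^-1]
Gen 7 (s3): push. Stack: [s4^-1 s1^-1 s3 s2 s1^-1 s1^-1 s3]
Gen 8 (s3): push. Stack: [s4^-1 s1^-1 s3 s2 s1^-1 s1^-1 s3 s3]
Reduced word: s4^-1 s1^-1 s3 s2 s1^-1 s1^-1 s3 s3

Answer: no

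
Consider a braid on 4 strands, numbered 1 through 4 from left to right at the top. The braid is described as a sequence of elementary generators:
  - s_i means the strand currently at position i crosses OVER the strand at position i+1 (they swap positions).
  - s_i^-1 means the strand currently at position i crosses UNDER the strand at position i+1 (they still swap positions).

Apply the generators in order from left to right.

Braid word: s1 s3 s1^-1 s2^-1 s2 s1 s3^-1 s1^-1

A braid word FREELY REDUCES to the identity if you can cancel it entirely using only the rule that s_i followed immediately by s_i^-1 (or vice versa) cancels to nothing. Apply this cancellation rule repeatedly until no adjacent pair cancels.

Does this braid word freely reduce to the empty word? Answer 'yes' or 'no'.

Gen 1 (s1): push. Stack: [s1]
Gen 2 (s3): push. Stack: [s1 s3]
Gen 3 (s1^-1): push. Stack: [s1 s3 s1^-1]
Gen 4 (s2^-1): push. Stack: [s1 s3 s1^-1 s2^-1]
Gen 5 (s2): cancels prior s2^-1. Stack: [s1 s3 s1^-1]
Gen 6 (s1): cancels prior s1^-1. Stack: [s1 s3]
Gen 7 (s3^-1): cancels prior s3. Stack: [s1]
Gen 8 (s1^-1): cancels prior s1. Stack: []
Reduced word: (empty)

Answer: yes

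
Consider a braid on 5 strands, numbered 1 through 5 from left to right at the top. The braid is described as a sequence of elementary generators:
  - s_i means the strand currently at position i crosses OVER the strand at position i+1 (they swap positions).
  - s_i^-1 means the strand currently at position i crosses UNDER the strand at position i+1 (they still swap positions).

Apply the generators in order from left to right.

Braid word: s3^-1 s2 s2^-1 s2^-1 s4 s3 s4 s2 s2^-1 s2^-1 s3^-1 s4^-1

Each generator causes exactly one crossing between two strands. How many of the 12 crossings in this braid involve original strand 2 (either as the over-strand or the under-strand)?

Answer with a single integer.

Answer: 6

Derivation:
Gen 1: crossing 3x4. Involves strand 2? no. Count so far: 0
Gen 2: crossing 2x4. Involves strand 2? yes. Count so far: 1
Gen 3: crossing 4x2. Involves strand 2? yes. Count so far: 2
Gen 4: crossing 2x4. Involves strand 2? yes. Count so far: 3
Gen 5: crossing 3x5. Involves strand 2? no. Count so far: 3
Gen 6: crossing 2x5. Involves strand 2? yes. Count so far: 4
Gen 7: crossing 2x3. Involves strand 2? yes. Count so far: 5
Gen 8: crossing 4x5. Involves strand 2? no. Count so far: 5
Gen 9: crossing 5x4. Involves strand 2? no. Count so far: 5
Gen 10: crossing 4x5. Involves strand 2? no. Count so far: 5
Gen 11: crossing 4x3. Involves strand 2? no. Count so far: 5
Gen 12: crossing 4x2. Involves strand 2? yes. Count so far: 6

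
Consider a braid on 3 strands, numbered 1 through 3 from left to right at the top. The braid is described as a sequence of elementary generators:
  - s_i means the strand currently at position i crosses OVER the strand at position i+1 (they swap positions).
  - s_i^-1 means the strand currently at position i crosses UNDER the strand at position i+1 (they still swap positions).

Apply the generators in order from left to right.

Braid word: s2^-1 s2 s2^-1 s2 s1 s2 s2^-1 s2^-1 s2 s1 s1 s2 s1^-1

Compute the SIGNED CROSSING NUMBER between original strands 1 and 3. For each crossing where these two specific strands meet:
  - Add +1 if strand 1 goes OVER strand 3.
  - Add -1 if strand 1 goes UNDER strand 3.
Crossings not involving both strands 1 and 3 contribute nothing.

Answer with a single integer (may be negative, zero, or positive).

Answer: 1

Derivation:
Gen 1: crossing 2x3. Both 1&3? no. Sum: 0
Gen 2: crossing 3x2. Both 1&3? no. Sum: 0
Gen 3: crossing 2x3. Both 1&3? no. Sum: 0
Gen 4: crossing 3x2. Both 1&3? no. Sum: 0
Gen 5: crossing 1x2. Both 1&3? no. Sum: 0
Gen 6: 1 over 3. Both 1&3? yes. Contrib: +1. Sum: 1
Gen 7: 3 under 1. Both 1&3? yes. Contrib: +1. Sum: 2
Gen 8: 1 under 3. Both 1&3? yes. Contrib: -1. Sum: 1
Gen 9: 3 over 1. Both 1&3? yes. Contrib: -1. Sum: 0
Gen 10: crossing 2x1. Both 1&3? no. Sum: 0
Gen 11: crossing 1x2. Both 1&3? no. Sum: 0
Gen 12: 1 over 3. Both 1&3? yes. Contrib: +1. Sum: 1
Gen 13: crossing 2x3. Both 1&3? no. Sum: 1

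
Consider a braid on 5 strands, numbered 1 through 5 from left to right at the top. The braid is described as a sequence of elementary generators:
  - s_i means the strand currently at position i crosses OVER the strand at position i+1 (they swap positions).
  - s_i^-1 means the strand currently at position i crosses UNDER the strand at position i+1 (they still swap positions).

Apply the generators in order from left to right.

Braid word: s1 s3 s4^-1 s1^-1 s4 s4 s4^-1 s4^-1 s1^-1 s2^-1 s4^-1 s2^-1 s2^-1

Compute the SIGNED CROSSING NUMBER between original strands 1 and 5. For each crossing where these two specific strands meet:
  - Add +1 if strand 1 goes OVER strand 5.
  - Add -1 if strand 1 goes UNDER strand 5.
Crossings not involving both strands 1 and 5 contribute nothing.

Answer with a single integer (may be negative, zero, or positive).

Gen 1: crossing 1x2. Both 1&5? no. Sum: 0
Gen 2: crossing 3x4. Both 1&5? no. Sum: 0
Gen 3: crossing 3x5. Both 1&5? no. Sum: 0
Gen 4: crossing 2x1. Both 1&5? no. Sum: 0
Gen 5: crossing 5x3. Both 1&5? no. Sum: 0
Gen 6: crossing 3x5. Both 1&5? no. Sum: 0
Gen 7: crossing 5x3. Both 1&5? no. Sum: 0
Gen 8: crossing 3x5. Both 1&5? no. Sum: 0
Gen 9: crossing 1x2. Both 1&5? no. Sum: 0
Gen 10: crossing 1x4. Both 1&5? no. Sum: 0
Gen 11: crossing 5x3. Both 1&5? no. Sum: 0
Gen 12: crossing 4x1. Both 1&5? no. Sum: 0
Gen 13: crossing 1x4. Both 1&5? no. Sum: 0

Answer: 0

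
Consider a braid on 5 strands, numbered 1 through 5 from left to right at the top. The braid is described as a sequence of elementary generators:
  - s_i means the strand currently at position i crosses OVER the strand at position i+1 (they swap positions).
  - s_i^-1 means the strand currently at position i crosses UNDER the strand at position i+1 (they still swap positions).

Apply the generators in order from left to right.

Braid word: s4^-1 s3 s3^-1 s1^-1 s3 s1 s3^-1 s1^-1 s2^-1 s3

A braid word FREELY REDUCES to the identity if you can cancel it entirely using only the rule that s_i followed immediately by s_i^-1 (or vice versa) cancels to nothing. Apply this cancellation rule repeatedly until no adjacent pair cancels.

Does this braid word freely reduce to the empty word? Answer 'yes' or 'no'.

Gen 1 (s4^-1): push. Stack: [s4^-1]
Gen 2 (s3): push. Stack: [s4^-1 s3]
Gen 3 (s3^-1): cancels prior s3. Stack: [s4^-1]
Gen 4 (s1^-1): push. Stack: [s4^-1 s1^-1]
Gen 5 (s3): push. Stack: [s4^-1 s1^-1 s3]
Gen 6 (s1): push. Stack: [s4^-1 s1^-1 s3 s1]
Gen 7 (s3^-1): push. Stack: [s4^-1 s1^-1 s3 s1 s3^-1]
Gen 8 (s1^-1): push. Stack: [s4^-1 s1^-1 s3 s1 s3^-1 s1^-1]
Gen 9 (s2^-1): push. Stack: [s4^-1 s1^-1 s3 s1 s3^-1 s1^-1 s2^-1]
Gen 10 (s3): push. Stack: [s4^-1 s1^-1 s3 s1 s3^-1 s1^-1 s2^-1 s3]
Reduced word: s4^-1 s1^-1 s3 s1 s3^-1 s1^-1 s2^-1 s3

Answer: no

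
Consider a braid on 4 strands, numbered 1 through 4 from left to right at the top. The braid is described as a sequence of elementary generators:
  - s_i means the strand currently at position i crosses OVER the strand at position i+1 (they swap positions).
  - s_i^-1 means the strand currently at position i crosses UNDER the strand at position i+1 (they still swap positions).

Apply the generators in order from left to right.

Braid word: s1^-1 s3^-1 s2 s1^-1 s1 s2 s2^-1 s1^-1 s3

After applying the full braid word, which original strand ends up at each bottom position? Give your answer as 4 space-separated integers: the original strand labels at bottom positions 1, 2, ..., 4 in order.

Gen 1 (s1^-1): strand 1 crosses under strand 2. Perm now: [2 1 3 4]
Gen 2 (s3^-1): strand 3 crosses under strand 4. Perm now: [2 1 4 3]
Gen 3 (s2): strand 1 crosses over strand 4. Perm now: [2 4 1 3]
Gen 4 (s1^-1): strand 2 crosses under strand 4. Perm now: [4 2 1 3]
Gen 5 (s1): strand 4 crosses over strand 2. Perm now: [2 4 1 3]
Gen 6 (s2): strand 4 crosses over strand 1. Perm now: [2 1 4 3]
Gen 7 (s2^-1): strand 1 crosses under strand 4. Perm now: [2 4 1 3]
Gen 8 (s1^-1): strand 2 crosses under strand 4. Perm now: [4 2 1 3]
Gen 9 (s3): strand 1 crosses over strand 3. Perm now: [4 2 3 1]

Answer: 4 2 3 1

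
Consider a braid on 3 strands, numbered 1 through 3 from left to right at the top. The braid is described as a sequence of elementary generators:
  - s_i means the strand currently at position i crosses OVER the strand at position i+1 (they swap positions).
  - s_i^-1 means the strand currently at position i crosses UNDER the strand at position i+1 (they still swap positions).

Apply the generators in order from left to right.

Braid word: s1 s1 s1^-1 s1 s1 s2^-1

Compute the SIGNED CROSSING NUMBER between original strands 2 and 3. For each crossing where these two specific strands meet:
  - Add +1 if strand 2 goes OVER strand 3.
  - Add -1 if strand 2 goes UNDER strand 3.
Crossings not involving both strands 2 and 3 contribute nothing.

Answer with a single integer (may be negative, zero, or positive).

Answer: 0

Derivation:
Gen 1: crossing 1x2. Both 2&3? no. Sum: 0
Gen 2: crossing 2x1. Both 2&3? no. Sum: 0
Gen 3: crossing 1x2. Both 2&3? no. Sum: 0
Gen 4: crossing 2x1. Both 2&3? no. Sum: 0
Gen 5: crossing 1x2. Both 2&3? no. Sum: 0
Gen 6: crossing 1x3. Both 2&3? no. Sum: 0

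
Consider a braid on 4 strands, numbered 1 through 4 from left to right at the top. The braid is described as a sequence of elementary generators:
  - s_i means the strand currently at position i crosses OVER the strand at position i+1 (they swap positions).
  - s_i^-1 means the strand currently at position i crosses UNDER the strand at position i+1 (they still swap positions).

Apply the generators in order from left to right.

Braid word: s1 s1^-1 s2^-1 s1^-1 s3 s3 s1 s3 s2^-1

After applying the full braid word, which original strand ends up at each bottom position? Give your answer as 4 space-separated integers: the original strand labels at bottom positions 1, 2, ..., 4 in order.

Gen 1 (s1): strand 1 crosses over strand 2. Perm now: [2 1 3 4]
Gen 2 (s1^-1): strand 2 crosses under strand 1. Perm now: [1 2 3 4]
Gen 3 (s2^-1): strand 2 crosses under strand 3. Perm now: [1 3 2 4]
Gen 4 (s1^-1): strand 1 crosses under strand 3. Perm now: [3 1 2 4]
Gen 5 (s3): strand 2 crosses over strand 4. Perm now: [3 1 4 2]
Gen 6 (s3): strand 4 crosses over strand 2. Perm now: [3 1 2 4]
Gen 7 (s1): strand 3 crosses over strand 1. Perm now: [1 3 2 4]
Gen 8 (s3): strand 2 crosses over strand 4. Perm now: [1 3 4 2]
Gen 9 (s2^-1): strand 3 crosses under strand 4. Perm now: [1 4 3 2]

Answer: 1 4 3 2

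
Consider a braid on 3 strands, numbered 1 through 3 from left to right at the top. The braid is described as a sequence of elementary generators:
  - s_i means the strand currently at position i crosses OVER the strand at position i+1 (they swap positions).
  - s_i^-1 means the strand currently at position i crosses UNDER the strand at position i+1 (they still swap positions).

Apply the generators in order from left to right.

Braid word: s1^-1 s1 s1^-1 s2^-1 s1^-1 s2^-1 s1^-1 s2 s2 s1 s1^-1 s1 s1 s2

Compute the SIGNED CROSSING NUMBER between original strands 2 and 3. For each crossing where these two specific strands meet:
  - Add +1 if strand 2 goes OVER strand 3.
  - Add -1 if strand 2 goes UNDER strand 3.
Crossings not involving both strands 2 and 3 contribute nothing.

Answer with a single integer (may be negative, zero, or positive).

Gen 1: crossing 1x2. Both 2&3? no. Sum: 0
Gen 2: crossing 2x1. Both 2&3? no. Sum: 0
Gen 3: crossing 1x2. Both 2&3? no. Sum: 0
Gen 4: crossing 1x3. Both 2&3? no. Sum: 0
Gen 5: 2 under 3. Both 2&3? yes. Contrib: -1. Sum: -1
Gen 6: crossing 2x1. Both 2&3? no. Sum: -1
Gen 7: crossing 3x1. Both 2&3? no. Sum: -1
Gen 8: 3 over 2. Both 2&3? yes. Contrib: -1. Sum: -2
Gen 9: 2 over 3. Both 2&3? yes. Contrib: +1. Sum: -1
Gen 10: crossing 1x3. Both 2&3? no. Sum: -1
Gen 11: crossing 3x1. Both 2&3? no. Sum: -1
Gen 12: crossing 1x3. Both 2&3? no. Sum: -1
Gen 13: crossing 3x1. Both 2&3? no. Sum: -1
Gen 14: 3 over 2. Both 2&3? yes. Contrib: -1. Sum: -2

Answer: -2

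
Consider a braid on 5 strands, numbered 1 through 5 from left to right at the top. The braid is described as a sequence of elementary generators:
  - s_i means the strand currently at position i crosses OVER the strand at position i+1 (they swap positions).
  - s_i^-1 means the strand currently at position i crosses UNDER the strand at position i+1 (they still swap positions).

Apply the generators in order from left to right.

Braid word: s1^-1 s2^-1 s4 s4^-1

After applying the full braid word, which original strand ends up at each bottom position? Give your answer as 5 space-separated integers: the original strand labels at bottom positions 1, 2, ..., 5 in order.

Answer: 2 3 1 4 5

Derivation:
Gen 1 (s1^-1): strand 1 crosses under strand 2. Perm now: [2 1 3 4 5]
Gen 2 (s2^-1): strand 1 crosses under strand 3. Perm now: [2 3 1 4 5]
Gen 3 (s4): strand 4 crosses over strand 5. Perm now: [2 3 1 5 4]
Gen 4 (s4^-1): strand 5 crosses under strand 4. Perm now: [2 3 1 4 5]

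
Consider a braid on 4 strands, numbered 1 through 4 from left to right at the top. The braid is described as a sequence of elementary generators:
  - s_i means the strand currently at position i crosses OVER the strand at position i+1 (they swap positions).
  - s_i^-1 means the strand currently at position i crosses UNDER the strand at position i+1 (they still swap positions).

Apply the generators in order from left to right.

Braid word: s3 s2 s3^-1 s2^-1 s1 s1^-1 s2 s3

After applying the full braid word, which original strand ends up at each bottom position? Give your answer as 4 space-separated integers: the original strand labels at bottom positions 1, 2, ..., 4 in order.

Gen 1 (s3): strand 3 crosses over strand 4. Perm now: [1 2 4 3]
Gen 2 (s2): strand 2 crosses over strand 4. Perm now: [1 4 2 3]
Gen 3 (s3^-1): strand 2 crosses under strand 3. Perm now: [1 4 3 2]
Gen 4 (s2^-1): strand 4 crosses under strand 3. Perm now: [1 3 4 2]
Gen 5 (s1): strand 1 crosses over strand 3. Perm now: [3 1 4 2]
Gen 6 (s1^-1): strand 3 crosses under strand 1. Perm now: [1 3 4 2]
Gen 7 (s2): strand 3 crosses over strand 4. Perm now: [1 4 3 2]
Gen 8 (s3): strand 3 crosses over strand 2. Perm now: [1 4 2 3]

Answer: 1 4 2 3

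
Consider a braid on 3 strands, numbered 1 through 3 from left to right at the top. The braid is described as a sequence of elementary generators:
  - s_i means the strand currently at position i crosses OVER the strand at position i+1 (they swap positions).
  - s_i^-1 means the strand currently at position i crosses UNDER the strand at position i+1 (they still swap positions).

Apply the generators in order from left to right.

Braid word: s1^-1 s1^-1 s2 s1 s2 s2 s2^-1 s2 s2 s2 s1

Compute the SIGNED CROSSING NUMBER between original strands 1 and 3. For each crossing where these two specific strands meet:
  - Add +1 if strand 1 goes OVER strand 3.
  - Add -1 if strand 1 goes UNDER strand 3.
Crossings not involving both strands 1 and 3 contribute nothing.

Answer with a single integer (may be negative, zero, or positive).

Answer: 0

Derivation:
Gen 1: crossing 1x2. Both 1&3? no. Sum: 0
Gen 2: crossing 2x1. Both 1&3? no. Sum: 0
Gen 3: crossing 2x3. Both 1&3? no. Sum: 0
Gen 4: 1 over 3. Both 1&3? yes. Contrib: +1. Sum: 1
Gen 5: crossing 1x2. Both 1&3? no. Sum: 1
Gen 6: crossing 2x1. Both 1&3? no. Sum: 1
Gen 7: crossing 1x2. Both 1&3? no. Sum: 1
Gen 8: crossing 2x1. Both 1&3? no. Sum: 1
Gen 9: crossing 1x2. Both 1&3? no. Sum: 1
Gen 10: crossing 2x1. Both 1&3? no. Sum: 1
Gen 11: 3 over 1. Both 1&3? yes. Contrib: -1. Sum: 0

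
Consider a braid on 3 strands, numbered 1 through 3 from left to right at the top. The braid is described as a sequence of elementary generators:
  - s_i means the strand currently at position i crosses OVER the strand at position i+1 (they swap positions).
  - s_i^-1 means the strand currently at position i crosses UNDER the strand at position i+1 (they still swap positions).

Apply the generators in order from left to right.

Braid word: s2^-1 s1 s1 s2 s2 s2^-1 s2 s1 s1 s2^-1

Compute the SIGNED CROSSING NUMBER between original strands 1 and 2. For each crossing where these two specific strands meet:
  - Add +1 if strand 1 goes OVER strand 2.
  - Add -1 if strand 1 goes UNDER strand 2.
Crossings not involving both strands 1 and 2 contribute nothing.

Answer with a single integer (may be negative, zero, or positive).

Answer: 0

Derivation:
Gen 1: crossing 2x3. Both 1&2? no. Sum: 0
Gen 2: crossing 1x3. Both 1&2? no. Sum: 0
Gen 3: crossing 3x1. Both 1&2? no. Sum: 0
Gen 4: crossing 3x2. Both 1&2? no. Sum: 0
Gen 5: crossing 2x3. Both 1&2? no. Sum: 0
Gen 6: crossing 3x2. Both 1&2? no. Sum: 0
Gen 7: crossing 2x3. Both 1&2? no. Sum: 0
Gen 8: crossing 1x3. Both 1&2? no. Sum: 0
Gen 9: crossing 3x1. Both 1&2? no. Sum: 0
Gen 10: crossing 3x2. Both 1&2? no. Sum: 0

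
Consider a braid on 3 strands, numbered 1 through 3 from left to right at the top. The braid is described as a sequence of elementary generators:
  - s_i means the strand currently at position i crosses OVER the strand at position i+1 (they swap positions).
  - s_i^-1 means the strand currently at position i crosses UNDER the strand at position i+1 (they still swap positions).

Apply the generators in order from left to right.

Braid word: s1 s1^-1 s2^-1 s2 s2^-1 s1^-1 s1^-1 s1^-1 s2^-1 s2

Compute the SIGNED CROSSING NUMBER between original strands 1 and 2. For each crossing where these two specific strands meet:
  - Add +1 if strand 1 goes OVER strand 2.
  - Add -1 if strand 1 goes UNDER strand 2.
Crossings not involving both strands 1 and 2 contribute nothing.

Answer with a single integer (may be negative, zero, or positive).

Answer: 0

Derivation:
Gen 1: 1 over 2. Both 1&2? yes. Contrib: +1. Sum: 1
Gen 2: 2 under 1. Both 1&2? yes. Contrib: +1. Sum: 2
Gen 3: crossing 2x3. Both 1&2? no. Sum: 2
Gen 4: crossing 3x2. Both 1&2? no. Sum: 2
Gen 5: crossing 2x3. Both 1&2? no. Sum: 2
Gen 6: crossing 1x3. Both 1&2? no. Sum: 2
Gen 7: crossing 3x1. Both 1&2? no. Sum: 2
Gen 8: crossing 1x3. Both 1&2? no. Sum: 2
Gen 9: 1 under 2. Both 1&2? yes. Contrib: -1. Sum: 1
Gen 10: 2 over 1. Both 1&2? yes. Contrib: -1. Sum: 0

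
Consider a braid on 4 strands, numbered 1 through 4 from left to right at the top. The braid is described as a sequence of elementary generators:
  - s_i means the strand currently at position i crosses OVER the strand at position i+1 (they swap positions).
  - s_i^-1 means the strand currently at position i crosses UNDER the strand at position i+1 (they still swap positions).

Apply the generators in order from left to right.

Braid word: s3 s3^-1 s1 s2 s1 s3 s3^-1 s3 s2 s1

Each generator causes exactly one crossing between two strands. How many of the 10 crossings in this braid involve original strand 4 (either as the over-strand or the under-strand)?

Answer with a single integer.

Gen 1: crossing 3x4. Involves strand 4? yes. Count so far: 1
Gen 2: crossing 4x3. Involves strand 4? yes. Count so far: 2
Gen 3: crossing 1x2. Involves strand 4? no. Count so far: 2
Gen 4: crossing 1x3. Involves strand 4? no. Count so far: 2
Gen 5: crossing 2x3. Involves strand 4? no. Count so far: 2
Gen 6: crossing 1x4. Involves strand 4? yes. Count so far: 3
Gen 7: crossing 4x1. Involves strand 4? yes. Count so far: 4
Gen 8: crossing 1x4. Involves strand 4? yes. Count so far: 5
Gen 9: crossing 2x4. Involves strand 4? yes. Count so far: 6
Gen 10: crossing 3x4. Involves strand 4? yes. Count so far: 7

Answer: 7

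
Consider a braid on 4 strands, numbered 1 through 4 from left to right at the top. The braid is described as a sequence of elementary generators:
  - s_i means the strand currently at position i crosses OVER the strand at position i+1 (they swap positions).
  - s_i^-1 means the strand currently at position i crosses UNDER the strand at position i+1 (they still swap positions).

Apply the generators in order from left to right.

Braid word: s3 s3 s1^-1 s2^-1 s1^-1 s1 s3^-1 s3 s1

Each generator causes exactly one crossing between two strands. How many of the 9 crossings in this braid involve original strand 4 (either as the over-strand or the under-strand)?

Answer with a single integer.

Gen 1: crossing 3x4. Involves strand 4? yes. Count so far: 1
Gen 2: crossing 4x3. Involves strand 4? yes. Count so far: 2
Gen 3: crossing 1x2. Involves strand 4? no. Count so far: 2
Gen 4: crossing 1x3. Involves strand 4? no. Count so far: 2
Gen 5: crossing 2x3. Involves strand 4? no. Count so far: 2
Gen 6: crossing 3x2. Involves strand 4? no. Count so far: 2
Gen 7: crossing 1x4. Involves strand 4? yes. Count so far: 3
Gen 8: crossing 4x1. Involves strand 4? yes. Count so far: 4
Gen 9: crossing 2x3. Involves strand 4? no. Count so far: 4

Answer: 4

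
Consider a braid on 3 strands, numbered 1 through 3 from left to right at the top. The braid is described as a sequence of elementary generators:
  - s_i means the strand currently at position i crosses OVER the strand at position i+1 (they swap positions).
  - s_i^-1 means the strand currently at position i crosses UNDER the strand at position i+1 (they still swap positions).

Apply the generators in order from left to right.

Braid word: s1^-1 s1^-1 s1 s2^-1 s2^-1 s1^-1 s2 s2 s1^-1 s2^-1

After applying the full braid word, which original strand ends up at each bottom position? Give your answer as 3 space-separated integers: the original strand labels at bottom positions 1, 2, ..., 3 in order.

Gen 1 (s1^-1): strand 1 crosses under strand 2. Perm now: [2 1 3]
Gen 2 (s1^-1): strand 2 crosses under strand 1. Perm now: [1 2 3]
Gen 3 (s1): strand 1 crosses over strand 2. Perm now: [2 1 3]
Gen 4 (s2^-1): strand 1 crosses under strand 3. Perm now: [2 3 1]
Gen 5 (s2^-1): strand 3 crosses under strand 1. Perm now: [2 1 3]
Gen 6 (s1^-1): strand 2 crosses under strand 1. Perm now: [1 2 3]
Gen 7 (s2): strand 2 crosses over strand 3. Perm now: [1 3 2]
Gen 8 (s2): strand 3 crosses over strand 2. Perm now: [1 2 3]
Gen 9 (s1^-1): strand 1 crosses under strand 2. Perm now: [2 1 3]
Gen 10 (s2^-1): strand 1 crosses under strand 3. Perm now: [2 3 1]

Answer: 2 3 1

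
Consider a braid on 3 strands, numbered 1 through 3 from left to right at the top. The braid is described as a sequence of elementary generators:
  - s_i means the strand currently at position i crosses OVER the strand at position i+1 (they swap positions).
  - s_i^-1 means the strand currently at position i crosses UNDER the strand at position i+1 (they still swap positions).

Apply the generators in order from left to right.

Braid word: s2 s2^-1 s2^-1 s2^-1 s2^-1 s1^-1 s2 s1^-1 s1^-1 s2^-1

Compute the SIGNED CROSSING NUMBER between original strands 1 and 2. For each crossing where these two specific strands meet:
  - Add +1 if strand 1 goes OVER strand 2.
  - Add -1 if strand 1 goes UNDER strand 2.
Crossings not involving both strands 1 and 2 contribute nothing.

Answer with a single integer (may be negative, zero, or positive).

Answer: 2

Derivation:
Gen 1: crossing 2x3. Both 1&2? no. Sum: 0
Gen 2: crossing 3x2. Both 1&2? no. Sum: 0
Gen 3: crossing 2x3. Both 1&2? no. Sum: 0
Gen 4: crossing 3x2. Both 1&2? no. Sum: 0
Gen 5: crossing 2x3. Both 1&2? no. Sum: 0
Gen 6: crossing 1x3. Both 1&2? no. Sum: 0
Gen 7: 1 over 2. Both 1&2? yes. Contrib: +1. Sum: 1
Gen 8: crossing 3x2. Both 1&2? no. Sum: 1
Gen 9: crossing 2x3. Both 1&2? no. Sum: 1
Gen 10: 2 under 1. Both 1&2? yes. Contrib: +1. Sum: 2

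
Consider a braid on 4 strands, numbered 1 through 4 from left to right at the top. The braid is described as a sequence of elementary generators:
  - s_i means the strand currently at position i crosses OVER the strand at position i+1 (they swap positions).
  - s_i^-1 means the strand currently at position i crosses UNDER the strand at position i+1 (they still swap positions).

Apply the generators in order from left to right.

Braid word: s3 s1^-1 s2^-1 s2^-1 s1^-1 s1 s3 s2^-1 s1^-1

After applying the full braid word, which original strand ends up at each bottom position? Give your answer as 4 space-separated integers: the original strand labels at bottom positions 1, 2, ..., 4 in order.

Gen 1 (s3): strand 3 crosses over strand 4. Perm now: [1 2 4 3]
Gen 2 (s1^-1): strand 1 crosses under strand 2. Perm now: [2 1 4 3]
Gen 3 (s2^-1): strand 1 crosses under strand 4. Perm now: [2 4 1 3]
Gen 4 (s2^-1): strand 4 crosses under strand 1. Perm now: [2 1 4 3]
Gen 5 (s1^-1): strand 2 crosses under strand 1. Perm now: [1 2 4 3]
Gen 6 (s1): strand 1 crosses over strand 2. Perm now: [2 1 4 3]
Gen 7 (s3): strand 4 crosses over strand 3. Perm now: [2 1 3 4]
Gen 8 (s2^-1): strand 1 crosses under strand 3. Perm now: [2 3 1 4]
Gen 9 (s1^-1): strand 2 crosses under strand 3. Perm now: [3 2 1 4]

Answer: 3 2 1 4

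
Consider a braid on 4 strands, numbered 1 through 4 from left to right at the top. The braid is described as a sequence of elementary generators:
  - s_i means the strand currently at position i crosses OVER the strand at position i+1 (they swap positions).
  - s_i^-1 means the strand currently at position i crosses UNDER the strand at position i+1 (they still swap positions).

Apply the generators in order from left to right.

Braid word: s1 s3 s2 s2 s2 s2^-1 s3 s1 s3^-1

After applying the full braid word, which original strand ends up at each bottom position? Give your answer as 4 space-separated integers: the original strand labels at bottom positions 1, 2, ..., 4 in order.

Gen 1 (s1): strand 1 crosses over strand 2. Perm now: [2 1 3 4]
Gen 2 (s3): strand 3 crosses over strand 4. Perm now: [2 1 4 3]
Gen 3 (s2): strand 1 crosses over strand 4. Perm now: [2 4 1 3]
Gen 4 (s2): strand 4 crosses over strand 1. Perm now: [2 1 4 3]
Gen 5 (s2): strand 1 crosses over strand 4. Perm now: [2 4 1 3]
Gen 6 (s2^-1): strand 4 crosses under strand 1. Perm now: [2 1 4 3]
Gen 7 (s3): strand 4 crosses over strand 3. Perm now: [2 1 3 4]
Gen 8 (s1): strand 2 crosses over strand 1. Perm now: [1 2 3 4]
Gen 9 (s3^-1): strand 3 crosses under strand 4. Perm now: [1 2 4 3]

Answer: 1 2 4 3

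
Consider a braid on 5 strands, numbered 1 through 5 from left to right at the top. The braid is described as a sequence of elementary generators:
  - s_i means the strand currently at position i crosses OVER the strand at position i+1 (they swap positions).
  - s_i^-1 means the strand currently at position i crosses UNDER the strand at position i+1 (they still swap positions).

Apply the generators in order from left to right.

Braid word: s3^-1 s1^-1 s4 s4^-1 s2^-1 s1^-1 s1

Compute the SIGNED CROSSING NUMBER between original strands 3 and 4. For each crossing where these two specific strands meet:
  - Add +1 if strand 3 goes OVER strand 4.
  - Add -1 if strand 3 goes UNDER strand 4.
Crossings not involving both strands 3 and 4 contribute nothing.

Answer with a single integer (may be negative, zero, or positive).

Answer: -1

Derivation:
Gen 1: 3 under 4. Both 3&4? yes. Contrib: -1. Sum: -1
Gen 2: crossing 1x2. Both 3&4? no. Sum: -1
Gen 3: crossing 3x5. Both 3&4? no. Sum: -1
Gen 4: crossing 5x3. Both 3&4? no. Sum: -1
Gen 5: crossing 1x4. Both 3&4? no. Sum: -1
Gen 6: crossing 2x4. Both 3&4? no. Sum: -1
Gen 7: crossing 4x2. Both 3&4? no. Sum: -1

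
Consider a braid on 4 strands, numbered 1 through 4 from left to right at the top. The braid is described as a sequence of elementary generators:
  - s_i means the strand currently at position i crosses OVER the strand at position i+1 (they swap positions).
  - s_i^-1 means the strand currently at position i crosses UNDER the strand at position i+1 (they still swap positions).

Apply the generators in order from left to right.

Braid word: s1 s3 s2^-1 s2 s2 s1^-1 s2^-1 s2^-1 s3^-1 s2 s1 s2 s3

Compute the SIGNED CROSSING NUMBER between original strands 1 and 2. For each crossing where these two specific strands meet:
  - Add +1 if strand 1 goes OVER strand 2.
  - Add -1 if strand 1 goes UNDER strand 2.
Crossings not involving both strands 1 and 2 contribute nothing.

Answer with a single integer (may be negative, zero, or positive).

Gen 1: 1 over 2. Both 1&2? yes. Contrib: +1. Sum: 1
Gen 2: crossing 3x4. Both 1&2? no. Sum: 1
Gen 3: crossing 1x4. Both 1&2? no. Sum: 1
Gen 4: crossing 4x1. Both 1&2? no. Sum: 1
Gen 5: crossing 1x4. Both 1&2? no. Sum: 1
Gen 6: crossing 2x4. Both 1&2? no. Sum: 1
Gen 7: 2 under 1. Both 1&2? yes. Contrib: +1. Sum: 2
Gen 8: 1 under 2. Both 1&2? yes. Contrib: -1. Sum: 1
Gen 9: crossing 1x3. Both 1&2? no. Sum: 1
Gen 10: crossing 2x3. Both 1&2? no. Sum: 1
Gen 11: crossing 4x3. Both 1&2? no. Sum: 1
Gen 12: crossing 4x2. Both 1&2? no. Sum: 1
Gen 13: crossing 4x1. Both 1&2? no. Sum: 1

Answer: 1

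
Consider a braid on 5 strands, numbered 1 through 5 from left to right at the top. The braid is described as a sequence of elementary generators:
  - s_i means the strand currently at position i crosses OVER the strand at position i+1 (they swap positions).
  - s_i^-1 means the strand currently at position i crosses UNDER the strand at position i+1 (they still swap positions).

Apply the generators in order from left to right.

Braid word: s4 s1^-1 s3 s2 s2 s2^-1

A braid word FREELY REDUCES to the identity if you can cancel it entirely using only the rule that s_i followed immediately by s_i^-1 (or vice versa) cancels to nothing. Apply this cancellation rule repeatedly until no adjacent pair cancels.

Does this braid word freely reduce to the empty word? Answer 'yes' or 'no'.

Answer: no

Derivation:
Gen 1 (s4): push. Stack: [s4]
Gen 2 (s1^-1): push. Stack: [s4 s1^-1]
Gen 3 (s3): push. Stack: [s4 s1^-1 s3]
Gen 4 (s2): push. Stack: [s4 s1^-1 s3 s2]
Gen 5 (s2): push. Stack: [s4 s1^-1 s3 s2 s2]
Gen 6 (s2^-1): cancels prior s2. Stack: [s4 s1^-1 s3 s2]
Reduced word: s4 s1^-1 s3 s2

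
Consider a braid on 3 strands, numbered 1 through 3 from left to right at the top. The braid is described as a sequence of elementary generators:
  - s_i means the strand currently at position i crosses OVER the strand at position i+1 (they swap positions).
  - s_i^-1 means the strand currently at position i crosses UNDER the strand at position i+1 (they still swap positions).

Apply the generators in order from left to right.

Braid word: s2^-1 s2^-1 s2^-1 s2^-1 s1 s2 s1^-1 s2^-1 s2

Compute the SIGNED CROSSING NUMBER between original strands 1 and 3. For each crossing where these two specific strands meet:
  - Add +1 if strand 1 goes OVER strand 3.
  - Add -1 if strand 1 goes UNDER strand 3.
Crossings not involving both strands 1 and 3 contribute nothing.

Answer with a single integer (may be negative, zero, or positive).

Answer: 1

Derivation:
Gen 1: crossing 2x3. Both 1&3? no. Sum: 0
Gen 2: crossing 3x2. Both 1&3? no. Sum: 0
Gen 3: crossing 2x3. Both 1&3? no. Sum: 0
Gen 4: crossing 3x2. Both 1&3? no. Sum: 0
Gen 5: crossing 1x2. Both 1&3? no. Sum: 0
Gen 6: 1 over 3. Both 1&3? yes. Contrib: +1. Sum: 1
Gen 7: crossing 2x3. Both 1&3? no. Sum: 1
Gen 8: crossing 2x1. Both 1&3? no. Sum: 1
Gen 9: crossing 1x2. Both 1&3? no. Sum: 1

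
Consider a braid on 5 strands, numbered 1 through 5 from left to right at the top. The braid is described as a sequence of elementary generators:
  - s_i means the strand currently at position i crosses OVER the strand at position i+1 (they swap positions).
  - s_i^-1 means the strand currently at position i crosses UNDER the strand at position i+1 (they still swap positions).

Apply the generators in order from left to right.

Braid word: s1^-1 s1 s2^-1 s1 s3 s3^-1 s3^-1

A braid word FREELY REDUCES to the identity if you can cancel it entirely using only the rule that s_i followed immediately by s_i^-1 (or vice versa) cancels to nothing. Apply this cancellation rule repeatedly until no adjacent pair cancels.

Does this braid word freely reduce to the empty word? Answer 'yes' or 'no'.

Answer: no

Derivation:
Gen 1 (s1^-1): push. Stack: [s1^-1]
Gen 2 (s1): cancels prior s1^-1. Stack: []
Gen 3 (s2^-1): push. Stack: [s2^-1]
Gen 4 (s1): push. Stack: [s2^-1 s1]
Gen 5 (s3): push. Stack: [s2^-1 s1 s3]
Gen 6 (s3^-1): cancels prior s3. Stack: [s2^-1 s1]
Gen 7 (s3^-1): push. Stack: [s2^-1 s1 s3^-1]
Reduced word: s2^-1 s1 s3^-1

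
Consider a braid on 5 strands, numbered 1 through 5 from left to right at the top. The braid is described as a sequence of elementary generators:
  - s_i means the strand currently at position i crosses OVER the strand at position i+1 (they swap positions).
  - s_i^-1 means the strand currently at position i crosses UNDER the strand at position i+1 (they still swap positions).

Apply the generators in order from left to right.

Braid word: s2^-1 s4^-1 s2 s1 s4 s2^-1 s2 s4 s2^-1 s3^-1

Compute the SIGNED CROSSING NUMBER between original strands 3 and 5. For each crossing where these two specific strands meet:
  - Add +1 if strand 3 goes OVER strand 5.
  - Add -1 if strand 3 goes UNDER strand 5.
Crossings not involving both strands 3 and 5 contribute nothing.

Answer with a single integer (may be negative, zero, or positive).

Gen 1: crossing 2x3. Both 3&5? no. Sum: 0
Gen 2: crossing 4x5. Both 3&5? no. Sum: 0
Gen 3: crossing 3x2. Both 3&5? no. Sum: 0
Gen 4: crossing 1x2. Both 3&5? no. Sum: 0
Gen 5: crossing 5x4. Both 3&5? no. Sum: 0
Gen 6: crossing 1x3. Both 3&5? no. Sum: 0
Gen 7: crossing 3x1. Both 3&5? no. Sum: 0
Gen 8: crossing 4x5. Both 3&5? no. Sum: 0
Gen 9: crossing 1x3. Both 3&5? no. Sum: 0
Gen 10: crossing 1x5. Both 3&5? no. Sum: 0

Answer: 0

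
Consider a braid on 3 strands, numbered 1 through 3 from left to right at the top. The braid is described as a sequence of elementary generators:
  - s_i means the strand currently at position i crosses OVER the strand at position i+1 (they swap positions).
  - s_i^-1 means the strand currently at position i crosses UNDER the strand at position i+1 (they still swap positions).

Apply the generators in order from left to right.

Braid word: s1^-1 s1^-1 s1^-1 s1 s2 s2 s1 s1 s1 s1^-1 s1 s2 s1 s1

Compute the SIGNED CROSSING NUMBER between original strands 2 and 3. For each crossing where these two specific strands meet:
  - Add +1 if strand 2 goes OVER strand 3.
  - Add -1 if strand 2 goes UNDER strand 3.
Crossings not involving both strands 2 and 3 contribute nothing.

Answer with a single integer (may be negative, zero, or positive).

Answer: 0

Derivation:
Gen 1: crossing 1x2. Both 2&3? no. Sum: 0
Gen 2: crossing 2x1. Both 2&3? no. Sum: 0
Gen 3: crossing 1x2. Both 2&3? no. Sum: 0
Gen 4: crossing 2x1. Both 2&3? no. Sum: 0
Gen 5: 2 over 3. Both 2&3? yes. Contrib: +1. Sum: 1
Gen 6: 3 over 2. Both 2&3? yes. Contrib: -1. Sum: 0
Gen 7: crossing 1x2. Both 2&3? no. Sum: 0
Gen 8: crossing 2x1. Both 2&3? no. Sum: 0
Gen 9: crossing 1x2. Both 2&3? no. Sum: 0
Gen 10: crossing 2x1. Both 2&3? no. Sum: 0
Gen 11: crossing 1x2. Both 2&3? no. Sum: 0
Gen 12: crossing 1x3. Both 2&3? no. Sum: 0
Gen 13: 2 over 3. Both 2&3? yes. Contrib: +1. Sum: 1
Gen 14: 3 over 2. Both 2&3? yes. Contrib: -1. Sum: 0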